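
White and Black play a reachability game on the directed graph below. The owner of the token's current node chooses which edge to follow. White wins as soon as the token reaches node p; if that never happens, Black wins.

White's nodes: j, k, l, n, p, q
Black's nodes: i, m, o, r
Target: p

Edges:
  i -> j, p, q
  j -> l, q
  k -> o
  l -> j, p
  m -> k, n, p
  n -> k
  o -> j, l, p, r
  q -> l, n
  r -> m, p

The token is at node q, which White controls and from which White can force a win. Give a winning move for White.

A0 = {p}
A1: add {l} — l (White) has l→p.
A2: add {j, q} — j (White) has j→l; q (White) has q→l.
A3: add {i} — i (Black): all of {j, p, q} already in.
A4 = A3; e.g. k (White) has no edge into A3. Fixed point.
From q, successor l is in the attractor (rank 1); the other successor n is not.

l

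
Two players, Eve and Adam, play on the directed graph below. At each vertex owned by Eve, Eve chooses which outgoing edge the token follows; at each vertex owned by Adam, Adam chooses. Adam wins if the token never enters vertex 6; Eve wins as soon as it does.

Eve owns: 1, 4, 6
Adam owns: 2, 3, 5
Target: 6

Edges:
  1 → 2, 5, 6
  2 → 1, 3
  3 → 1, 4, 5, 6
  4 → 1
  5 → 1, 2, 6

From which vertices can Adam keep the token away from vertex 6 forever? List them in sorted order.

A0 = {6}
A1: add {1} — 1 (Eve) has 1→6.
A2: add {4} — 4 (Eve) has 4→1.
A3 = A2; e.g. 2 (Adam) can still go to 3. Fixed point.
Eve's attractor = {1, 4, 6}; Adam avoids the target exactly from the complement.

2, 3, 5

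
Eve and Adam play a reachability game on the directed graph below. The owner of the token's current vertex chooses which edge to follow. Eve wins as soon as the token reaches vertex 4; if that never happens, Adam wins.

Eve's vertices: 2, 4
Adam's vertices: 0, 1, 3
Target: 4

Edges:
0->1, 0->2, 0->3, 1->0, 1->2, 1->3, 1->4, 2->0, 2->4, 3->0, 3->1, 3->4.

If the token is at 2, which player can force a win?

A0 = {4}
A1: add {2} — 2 (Eve) has 2→4.
A2 = A1; e.g. 0 (Adam) can still go to 1. Fixed point.
2 ∈ A1, so Eve can force the target.

Eve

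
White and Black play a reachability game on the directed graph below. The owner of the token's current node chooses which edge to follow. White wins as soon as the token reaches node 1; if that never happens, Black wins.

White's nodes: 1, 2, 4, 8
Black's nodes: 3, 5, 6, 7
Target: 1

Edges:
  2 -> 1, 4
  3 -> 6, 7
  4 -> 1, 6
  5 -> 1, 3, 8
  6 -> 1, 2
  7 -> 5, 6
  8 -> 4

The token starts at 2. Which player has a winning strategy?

White

A0 = {1}
A1: add {2, 4} — 2 (White) has 2→1; 4 (White) has 4→1.
2 ∈ A1, so White can force the target.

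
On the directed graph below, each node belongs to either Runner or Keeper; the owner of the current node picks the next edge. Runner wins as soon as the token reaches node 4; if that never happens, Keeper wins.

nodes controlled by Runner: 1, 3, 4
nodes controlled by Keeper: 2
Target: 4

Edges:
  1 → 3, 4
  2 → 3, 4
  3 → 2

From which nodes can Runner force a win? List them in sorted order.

1, 4

A0 = {4}
A1: add {1} — 1 (Runner) has 1→4.
A2 = A1; e.g. 2 (Keeper) can still go to 3. Fixed point.
Runner's winning region = {1, 4}.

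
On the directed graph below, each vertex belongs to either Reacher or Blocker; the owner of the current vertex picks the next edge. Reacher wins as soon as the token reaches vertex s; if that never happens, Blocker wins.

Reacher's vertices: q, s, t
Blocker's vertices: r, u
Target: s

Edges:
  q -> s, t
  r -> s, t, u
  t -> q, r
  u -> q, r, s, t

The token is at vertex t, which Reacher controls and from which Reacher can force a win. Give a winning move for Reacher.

A0 = {s}
A1: add {q} — q (Reacher) has q→s.
A2: add {t} — t (Reacher) has t→q.
A3 = A2; e.g. r (Blocker) can still go to u. Fixed point.
From t, successor q is in the attractor (rank 1); the other successor r is not.

q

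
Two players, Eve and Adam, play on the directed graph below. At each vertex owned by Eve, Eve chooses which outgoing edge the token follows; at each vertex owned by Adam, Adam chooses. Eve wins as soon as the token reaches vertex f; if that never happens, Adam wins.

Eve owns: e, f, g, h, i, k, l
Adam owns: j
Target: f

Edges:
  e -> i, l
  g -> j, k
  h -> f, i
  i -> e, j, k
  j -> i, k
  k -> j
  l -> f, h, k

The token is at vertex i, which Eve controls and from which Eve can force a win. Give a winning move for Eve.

e

A0 = {f}
A1: add {h, l} — h (Eve) has h→f; l (Eve) has l→f.
A2: add {e} — e (Eve) has e→l.
A3: add {i} — i (Eve) has i→e.
A4 = A3; e.g. g (Eve) has no edge into A3. Fixed point.
From i, successor e is in the attractor (rank 2); the other successors j, k are not.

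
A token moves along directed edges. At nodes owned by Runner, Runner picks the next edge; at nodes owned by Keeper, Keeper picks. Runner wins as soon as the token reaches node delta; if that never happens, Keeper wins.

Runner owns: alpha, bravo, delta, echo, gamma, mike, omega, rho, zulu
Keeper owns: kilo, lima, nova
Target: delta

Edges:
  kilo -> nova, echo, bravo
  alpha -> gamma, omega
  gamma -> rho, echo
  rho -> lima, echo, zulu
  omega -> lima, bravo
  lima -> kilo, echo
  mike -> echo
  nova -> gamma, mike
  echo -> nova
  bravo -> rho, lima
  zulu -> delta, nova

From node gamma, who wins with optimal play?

Runner

A0 = {delta}
A1: add {zulu} — zulu (Runner) has zulu→delta.
A2: add {rho} — rho (Runner) has rho→zulu.
A3: add {bravo, gamma} — gamma (Runner) has gamma→rho; bravo (Runner) has bravo→rho.
gamma ∈ A3, so Runner can force the target.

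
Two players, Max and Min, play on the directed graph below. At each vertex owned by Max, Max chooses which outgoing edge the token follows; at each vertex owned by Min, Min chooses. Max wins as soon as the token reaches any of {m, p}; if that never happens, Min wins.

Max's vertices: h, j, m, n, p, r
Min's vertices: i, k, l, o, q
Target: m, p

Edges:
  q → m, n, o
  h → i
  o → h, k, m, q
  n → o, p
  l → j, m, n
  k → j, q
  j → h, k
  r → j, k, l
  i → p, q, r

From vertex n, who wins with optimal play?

A0 = {m, p}
A1: add {n} — n (Max) has n→p.
A2 = A1; e.g. h (Max) has no edge into A1. Fixed point.
n ∈ A1, so Max can force the target.

Max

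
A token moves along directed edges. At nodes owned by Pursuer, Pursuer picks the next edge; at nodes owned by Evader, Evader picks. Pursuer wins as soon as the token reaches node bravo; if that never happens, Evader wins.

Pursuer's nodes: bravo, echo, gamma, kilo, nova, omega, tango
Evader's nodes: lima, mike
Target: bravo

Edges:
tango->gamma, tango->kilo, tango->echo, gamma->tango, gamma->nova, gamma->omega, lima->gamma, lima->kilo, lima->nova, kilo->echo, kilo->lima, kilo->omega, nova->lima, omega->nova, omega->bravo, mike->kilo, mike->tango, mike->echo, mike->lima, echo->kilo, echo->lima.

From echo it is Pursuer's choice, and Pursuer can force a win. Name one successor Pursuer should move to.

A0 = {bravo}
A1: add {omega} — omega (Pursuer) has omega→bravo.
A2: add {gamma, kilo} — gamma (Pursuer) has gamma→omega; kilo (Pursuer) has kilo→omega.
A3: add {echo, tango} — tango (Pursuer) has tango→gamma; echo (Pursuer) has echo→kilo.
A4 = A3; e.g. mike (Evader) can still go to lima. Fixed point.
From echo, successor kilo is in the attractor (rank 2); the other successor lima is not.

kilo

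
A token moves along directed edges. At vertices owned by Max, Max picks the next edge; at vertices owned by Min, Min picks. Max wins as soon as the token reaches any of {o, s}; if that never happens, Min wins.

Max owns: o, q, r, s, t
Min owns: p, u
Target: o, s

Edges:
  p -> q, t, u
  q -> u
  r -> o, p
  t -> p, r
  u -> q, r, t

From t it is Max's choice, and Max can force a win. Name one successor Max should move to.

r

A0 = {o, s}
A1: add {r} — r (Max) has r→o.
A2: add {t} — t (Max) has t→r.
A3 = A2; e.g. p (Min) can still go to q. Fixed point.
From t, successor r is in the attractor (rank 1); the other successor p is not.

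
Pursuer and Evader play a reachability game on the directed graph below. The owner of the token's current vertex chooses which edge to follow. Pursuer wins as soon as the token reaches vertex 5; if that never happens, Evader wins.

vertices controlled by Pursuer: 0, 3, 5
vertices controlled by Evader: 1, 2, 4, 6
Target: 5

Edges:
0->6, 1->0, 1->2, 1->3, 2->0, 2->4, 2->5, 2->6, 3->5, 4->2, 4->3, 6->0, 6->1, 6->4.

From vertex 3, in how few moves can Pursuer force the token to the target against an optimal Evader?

A0 = {5}
A1: add {3} — 3 (Pursuer) has 3→5.
A2 = A1; e.g. 0 (Pursuer) has no edge into A1. Fixed point.
3 enters the attractor at level 1, so Pursuer can force the target in 1 move from there.

1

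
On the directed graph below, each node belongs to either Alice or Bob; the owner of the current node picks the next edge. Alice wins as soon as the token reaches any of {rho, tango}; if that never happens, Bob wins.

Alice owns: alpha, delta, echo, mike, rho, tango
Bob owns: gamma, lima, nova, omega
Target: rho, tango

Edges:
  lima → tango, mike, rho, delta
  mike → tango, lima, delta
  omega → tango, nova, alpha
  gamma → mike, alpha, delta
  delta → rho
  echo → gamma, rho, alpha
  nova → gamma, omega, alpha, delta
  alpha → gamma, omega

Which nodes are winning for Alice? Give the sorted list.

delta, echo, lima, mike, rho, tango

A0 = {rho, tango}
A1: add {delta, echo, mike} — mike (Alice) has mike→tango; delta (Alice) has delta→rho; echo (Alice) has echo→rho.
A2: add {lima} — lima (Bob): all of {tango, mike, rho, delta} already in.
A3 = A2; e.g. gamma (Bob) can still go to alpha. Fixed point.
Alice's winning region = {delta, echo, lima, mike, rho, tango}.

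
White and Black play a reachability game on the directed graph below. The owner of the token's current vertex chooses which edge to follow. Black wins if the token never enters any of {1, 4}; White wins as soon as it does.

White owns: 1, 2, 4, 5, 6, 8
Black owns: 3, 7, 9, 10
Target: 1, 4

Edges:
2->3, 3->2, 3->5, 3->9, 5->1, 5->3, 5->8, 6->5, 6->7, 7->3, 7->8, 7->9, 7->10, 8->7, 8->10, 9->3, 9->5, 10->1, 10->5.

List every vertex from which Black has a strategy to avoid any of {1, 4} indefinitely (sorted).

2, 3, 7, 9

A0 = {1, 4}
A1: add {5} — 5 (White) has 5→1.
A2: add {6, 10} — 6 (White) has 6→5; 10 (Black): all of {1, 5} already in.
A3: add {8} — 8 (White) has 8→10.
A4 = A3; e.g. 2 (White) has no edge into A3. Fixed point.
White's attractor = {1, 4, 5, 6, 8, 10}; Black avoids the target exactly from the complement.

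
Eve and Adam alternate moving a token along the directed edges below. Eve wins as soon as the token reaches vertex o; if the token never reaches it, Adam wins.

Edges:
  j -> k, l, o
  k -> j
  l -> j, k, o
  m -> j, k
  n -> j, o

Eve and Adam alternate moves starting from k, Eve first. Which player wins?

Adam

Track states (vertex, player-to-move).
A0 = {(o,Eve), (o,Adam)}
A1: add {(j,Eve), (l,Eve), (n,Eve)}.
A2: add {(k,Adam), (n,Adam)}.
A3: add {(m,Eve)}.
A4 = A3; e.g. (j,Adam) stays out. (k,Eve) never enters ⇒ Adam avoids the target.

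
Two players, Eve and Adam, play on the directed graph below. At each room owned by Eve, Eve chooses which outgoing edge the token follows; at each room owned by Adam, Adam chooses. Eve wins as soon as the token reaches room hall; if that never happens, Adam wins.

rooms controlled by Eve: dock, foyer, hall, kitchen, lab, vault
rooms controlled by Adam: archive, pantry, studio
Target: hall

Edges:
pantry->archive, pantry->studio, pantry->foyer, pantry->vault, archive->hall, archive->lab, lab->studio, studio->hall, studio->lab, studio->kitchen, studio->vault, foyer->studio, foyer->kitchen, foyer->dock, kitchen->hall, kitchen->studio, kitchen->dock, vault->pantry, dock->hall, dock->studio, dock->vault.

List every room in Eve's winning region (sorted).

A0 = {hall}
A1: add {dock, kitchen} — kitchen (Eve) has kitchen→hall; dock (Eve) has dock→hall.
A2: add {foyer} — foyer (Eve) has foyer→kitchen.
A3 = A2; e.g. pantry (Adam) can still go to archive. Fixed point.
Eve's winning region = {dock, foyer, hall, kitchen}.

dock, foyer, hall, kitchen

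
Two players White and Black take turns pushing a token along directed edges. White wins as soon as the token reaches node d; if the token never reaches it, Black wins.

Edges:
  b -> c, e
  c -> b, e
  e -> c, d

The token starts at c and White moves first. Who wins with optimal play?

Track states (vertex, player-to-move).
A0 = {(d,White), (d,Black)}
A1: add {(e,White)}.
A2 = A1; e.g. (b,White) stays out. (c,White) never enters ⇒ Black avoids the target.

Black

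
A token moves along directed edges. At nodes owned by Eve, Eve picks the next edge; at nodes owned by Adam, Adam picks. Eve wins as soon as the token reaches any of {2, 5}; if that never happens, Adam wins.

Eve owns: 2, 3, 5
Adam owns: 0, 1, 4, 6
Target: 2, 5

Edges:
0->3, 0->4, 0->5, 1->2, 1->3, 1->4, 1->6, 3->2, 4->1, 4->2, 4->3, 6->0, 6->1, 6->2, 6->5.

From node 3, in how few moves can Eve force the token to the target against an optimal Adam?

1

A0 = {2, 5}
A1: add {3} — 3 (Eve) has 3→2.
A2 = A1; e.g. 0 (Adam) can still go to 4. Fixed point.
3 enters the attractor at level 1, so Eve can force the target in 1 move from there.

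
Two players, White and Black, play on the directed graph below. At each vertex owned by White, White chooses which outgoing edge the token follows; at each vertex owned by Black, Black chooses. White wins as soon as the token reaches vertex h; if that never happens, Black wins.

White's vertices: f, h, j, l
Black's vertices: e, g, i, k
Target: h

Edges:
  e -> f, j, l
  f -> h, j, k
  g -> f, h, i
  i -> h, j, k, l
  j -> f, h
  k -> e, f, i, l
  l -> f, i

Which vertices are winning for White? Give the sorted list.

e, f, h, j, l

A0 = {h}
A1: add {f, j} — f (White) has f→h; j (White) has j→h.
A2: add {l} — l (White) has l→f.
A3: add {e} — e (Black): all of {f, j, l} already in.
A4 = A3; e.g. g (Black) can still go to i. Fixed point.
White's winning region = {e, f, h, j, l}.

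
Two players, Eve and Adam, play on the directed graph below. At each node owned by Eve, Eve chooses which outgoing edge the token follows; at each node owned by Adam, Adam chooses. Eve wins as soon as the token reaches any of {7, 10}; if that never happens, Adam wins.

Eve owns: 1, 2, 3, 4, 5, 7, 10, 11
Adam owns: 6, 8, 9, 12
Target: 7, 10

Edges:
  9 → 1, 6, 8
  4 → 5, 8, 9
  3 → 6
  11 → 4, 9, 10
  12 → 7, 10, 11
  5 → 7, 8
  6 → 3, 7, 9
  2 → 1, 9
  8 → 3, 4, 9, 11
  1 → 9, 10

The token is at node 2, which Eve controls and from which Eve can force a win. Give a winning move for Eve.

1

A0 = {7, 10}
A1: add {1, 5, 11} — 1 (Eve) has 1→10; 5 (Eve) has 5→7; 11 (Eve) has 11→10.
A2: add {2, 4, 12} — 2 (Eve) has 2→1; 4 (Eve) has 4→5; 12 (Adam): all of {7, 10, 11} already in.
A3 = A2; e.g. 3 (Eve) has no edge into A2. Fixed point.
From 2, successor 1 is in the attractor (rank 1); the other successor 9 is not.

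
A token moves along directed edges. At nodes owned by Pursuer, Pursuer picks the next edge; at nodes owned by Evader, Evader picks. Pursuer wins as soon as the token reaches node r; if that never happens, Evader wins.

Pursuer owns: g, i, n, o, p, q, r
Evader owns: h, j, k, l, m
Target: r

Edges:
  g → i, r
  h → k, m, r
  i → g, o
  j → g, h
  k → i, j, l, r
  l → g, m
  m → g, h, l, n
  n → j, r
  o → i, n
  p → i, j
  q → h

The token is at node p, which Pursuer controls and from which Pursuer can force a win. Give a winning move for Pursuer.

A0 = {r}
A1: add {g, n} — g (Pursuer) has g→r; n (Pursuer) has n→r.
A2: add {i, o} — i (Pursuer) has i→g; o (Pursuer) has o→n.
A3: add {p} — p (Pursuer) has p→i.
A4 = A3; e.g. h (Evader) can still go to k. Fixed point.
From p, successor i is in the attractor (rank 2); the other successor j is not.

i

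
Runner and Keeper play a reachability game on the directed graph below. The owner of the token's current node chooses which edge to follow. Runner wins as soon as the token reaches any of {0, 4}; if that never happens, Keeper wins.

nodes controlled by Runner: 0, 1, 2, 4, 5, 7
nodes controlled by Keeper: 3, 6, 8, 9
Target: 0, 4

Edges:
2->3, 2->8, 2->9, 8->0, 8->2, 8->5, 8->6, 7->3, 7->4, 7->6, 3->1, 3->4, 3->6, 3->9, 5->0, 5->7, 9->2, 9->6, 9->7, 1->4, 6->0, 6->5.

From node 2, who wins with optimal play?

A0 = {0, 4}
A1: add {1, 5, 7} — 1 (Runner) has 1→4; 5 (Runner) has 5→0; 7 (Runner) has 7→4.
A2: add {6} — 6 (Keeper): all of {0, 5} already in.
A3 = A2; e.g. 2 (Runner) has no edge into A2. Fixed point.
2 never enters the attractor, so Keeper can avoid the target forever.

Keeper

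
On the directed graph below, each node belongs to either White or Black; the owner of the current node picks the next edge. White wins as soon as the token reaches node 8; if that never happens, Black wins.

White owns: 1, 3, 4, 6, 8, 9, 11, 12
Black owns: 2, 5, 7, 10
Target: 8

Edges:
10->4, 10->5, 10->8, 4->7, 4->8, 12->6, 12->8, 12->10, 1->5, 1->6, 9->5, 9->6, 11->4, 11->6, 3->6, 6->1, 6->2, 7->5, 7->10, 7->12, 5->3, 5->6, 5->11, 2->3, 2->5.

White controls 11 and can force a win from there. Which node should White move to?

A0 = {8}
A1: add {4, 12} — 4 (White) has 4→8; 12 (White) has 12→8.
A2: add {11} — 11 (White) has 11→4.
A3 = A2; e.g. 1 (White) has no edge into A2. Fixed point.
From 11, successor 4 is in the attractor (rank 1); the other successor 6 is not.

4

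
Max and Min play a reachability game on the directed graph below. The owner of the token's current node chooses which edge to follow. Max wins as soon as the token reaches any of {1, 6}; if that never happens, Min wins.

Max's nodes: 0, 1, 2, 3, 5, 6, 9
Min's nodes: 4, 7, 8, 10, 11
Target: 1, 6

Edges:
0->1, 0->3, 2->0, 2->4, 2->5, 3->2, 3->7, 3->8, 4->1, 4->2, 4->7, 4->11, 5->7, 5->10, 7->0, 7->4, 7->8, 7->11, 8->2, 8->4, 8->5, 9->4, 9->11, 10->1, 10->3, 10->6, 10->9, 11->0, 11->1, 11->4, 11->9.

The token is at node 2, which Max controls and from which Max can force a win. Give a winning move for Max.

A0 = {1, 6}
A1: add {0} — 0 (Max) has 0→1.
A2: add {2} — 2 (Max) has 2→0.
A3: add {3} — 3 (Max) has 3→2.
A4 = A3; e.g. 4 (Min) can still go to 7. Fixed point.
From 2, successor 0 is in the attractor (rank 1); the other successors 4, 5 are not.

0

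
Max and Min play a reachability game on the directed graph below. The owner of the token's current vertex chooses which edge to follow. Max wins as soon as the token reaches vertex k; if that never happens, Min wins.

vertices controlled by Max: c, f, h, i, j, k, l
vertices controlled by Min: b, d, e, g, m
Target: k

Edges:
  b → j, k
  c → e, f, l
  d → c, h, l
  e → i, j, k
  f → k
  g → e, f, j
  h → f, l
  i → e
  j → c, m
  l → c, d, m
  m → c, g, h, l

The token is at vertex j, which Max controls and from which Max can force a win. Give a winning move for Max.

A0 = {k}
A1: add {f} — f (Max) has f→k.
A2: add {c, h} — c (Max) has c→f; h (Max) has h→f.
A3: add {j, l} — j (Max) has j→c; l (Max) has l→c.
A4: add {b, d} — b (Min): all of {j, k} already in; d (Min): all of {c, h, l} already in.
A5 = A4; e.g. e (Min) can still go to i. Fixed point.
From j, successor c is in the attractor (rank 2); the other successor m is not.

c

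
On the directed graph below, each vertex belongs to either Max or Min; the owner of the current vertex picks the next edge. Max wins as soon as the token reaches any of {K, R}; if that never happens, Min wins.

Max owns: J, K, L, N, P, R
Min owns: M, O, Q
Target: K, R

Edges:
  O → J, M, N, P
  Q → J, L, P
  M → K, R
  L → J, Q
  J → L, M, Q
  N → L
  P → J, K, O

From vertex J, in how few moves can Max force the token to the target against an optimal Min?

2

A0 = {K, R}
A1: add {M, P} — M (Min): all of {K, R} already in; P (Max) has P→K.
A2: add {J} — J (Max) has J→M.
J enters the attractor at level 2, so Max can force the target in 2 moves from there.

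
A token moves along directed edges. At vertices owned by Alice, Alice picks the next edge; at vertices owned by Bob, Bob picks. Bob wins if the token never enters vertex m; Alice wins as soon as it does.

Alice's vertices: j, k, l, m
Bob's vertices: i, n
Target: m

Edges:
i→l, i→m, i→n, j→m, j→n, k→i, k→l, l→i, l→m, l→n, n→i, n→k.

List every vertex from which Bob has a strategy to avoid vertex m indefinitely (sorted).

i, n

A0 = {m}
A1: add {j, l} — j (Alice) has j→m; l (Alice) has l→m.
A2: add {k} — k (Alice) has k→l.
A3 = A2; e.g. i (Bob) can still go to n. Fixed point.
Alice's attractor = {j, k, l, m}; Bob avoids the target exactly from the complement.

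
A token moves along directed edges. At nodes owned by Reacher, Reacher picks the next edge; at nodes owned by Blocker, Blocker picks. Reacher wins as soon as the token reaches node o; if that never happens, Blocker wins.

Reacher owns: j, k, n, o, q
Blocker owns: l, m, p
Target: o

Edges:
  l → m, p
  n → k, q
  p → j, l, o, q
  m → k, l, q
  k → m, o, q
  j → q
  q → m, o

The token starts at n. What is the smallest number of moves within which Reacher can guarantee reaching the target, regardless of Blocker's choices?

2

A0 = {o}
A1: add {k, q} — k (Reacher) has k→o; q (Reacher) has q→o.
A2: add {j, n} — j (Reacher) has j→q; n (Reacher) has n→k.
A3 = A2; e.g. l (Blocker) can still go to m. Fixed point.
n enters the attractor at level 2, so Reacher can force the target in 2 moves from there.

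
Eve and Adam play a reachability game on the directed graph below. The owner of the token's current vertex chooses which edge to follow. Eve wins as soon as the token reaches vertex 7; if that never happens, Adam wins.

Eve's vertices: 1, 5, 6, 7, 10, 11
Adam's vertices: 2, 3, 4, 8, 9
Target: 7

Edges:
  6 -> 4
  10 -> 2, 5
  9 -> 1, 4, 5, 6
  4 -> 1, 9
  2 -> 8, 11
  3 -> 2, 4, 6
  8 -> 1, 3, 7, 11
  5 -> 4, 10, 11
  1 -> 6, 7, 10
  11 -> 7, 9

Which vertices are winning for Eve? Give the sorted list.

A0 = {7}
A1: add {1, 11} — 1 (Eve) has 1→7; 11 (Eve) has 11→7.
A2: add {5} — 5 (Eve) has 5→11.
A3: add {10} — 10 (Eve) has 10→5.
A4 = A3; e.g. 2 (Adam) can still go to 8. Fixed point.
Eve's winning region = {1, 5, 7, 10, 11}.

1, 5, 7, 10, 11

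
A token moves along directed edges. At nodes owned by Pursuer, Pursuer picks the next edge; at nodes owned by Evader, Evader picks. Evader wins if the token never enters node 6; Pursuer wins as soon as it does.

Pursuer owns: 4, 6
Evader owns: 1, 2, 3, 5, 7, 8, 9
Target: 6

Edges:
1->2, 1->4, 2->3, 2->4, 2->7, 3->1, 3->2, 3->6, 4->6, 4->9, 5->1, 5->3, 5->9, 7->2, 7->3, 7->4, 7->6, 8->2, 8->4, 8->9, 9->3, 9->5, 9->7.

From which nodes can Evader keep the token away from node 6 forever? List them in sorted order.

1, 2, 3, 5, 7, 8, 9

A0 = {6}
A1: add {4} — 4 (Pursuer) has 4→6.
A2 = A1; e.g. 1 (Evader) can still go to 2. Fixed point.
Pursuer's attractor = {4, 6}; Evader avoids the target exactly from the complement.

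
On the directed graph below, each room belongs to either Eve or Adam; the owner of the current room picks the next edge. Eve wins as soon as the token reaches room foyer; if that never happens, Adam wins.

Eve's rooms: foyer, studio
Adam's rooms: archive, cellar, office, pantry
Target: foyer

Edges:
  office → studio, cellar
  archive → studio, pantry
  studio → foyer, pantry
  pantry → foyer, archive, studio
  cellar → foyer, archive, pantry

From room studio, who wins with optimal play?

Eve

A0 = {foyer}
A1: add {studio} — studio (Eve) has studio→foyer.
A2 = A1; e.g. office (Adam) can still go to cellar. Fixed point.
studio ∈ A1, so Eve can force the target.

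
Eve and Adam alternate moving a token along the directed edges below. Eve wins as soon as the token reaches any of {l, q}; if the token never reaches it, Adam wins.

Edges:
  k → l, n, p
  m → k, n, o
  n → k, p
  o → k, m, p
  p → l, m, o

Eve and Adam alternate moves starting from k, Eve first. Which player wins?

Track states (vertex, player-to-move).
A0 = {(l,Eve), (l,Adam), (q,Eve), (q,Adam)}
A1: add {(k,Eve), (p,Eve)}.
(k,Eve) ∈ A1 ⇒ Eve forces the target.

Eve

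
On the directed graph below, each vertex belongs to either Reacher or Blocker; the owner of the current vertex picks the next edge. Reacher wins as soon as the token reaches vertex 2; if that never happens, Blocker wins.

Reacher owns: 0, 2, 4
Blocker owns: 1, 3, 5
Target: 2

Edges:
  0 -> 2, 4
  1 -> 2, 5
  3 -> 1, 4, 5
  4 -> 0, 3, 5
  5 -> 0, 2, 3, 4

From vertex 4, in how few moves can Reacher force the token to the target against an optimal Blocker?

2

A0 = {2}
A1: add {0} — 0 (Reacher) has 0→2.
A2: add {4} — 4 (Reacher) has 4→0.
A3 = A2; e.g. 1 (Blocker) can still go to 5. Fixed point.
4 enters the attractor at level 2, so Reacher can force the target in 2 moves from there.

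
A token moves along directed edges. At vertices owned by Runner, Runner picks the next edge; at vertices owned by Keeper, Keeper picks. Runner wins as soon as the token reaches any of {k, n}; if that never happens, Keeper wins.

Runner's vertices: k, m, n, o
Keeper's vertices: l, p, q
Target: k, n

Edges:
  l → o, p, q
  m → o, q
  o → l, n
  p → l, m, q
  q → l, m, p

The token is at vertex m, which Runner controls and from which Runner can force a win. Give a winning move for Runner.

A0 = {k, n}
A1: add {o} — o (Runner) has o→n.
A2: add {m} — m (Runner) has m→o.
A3 = A2; e.g. l (Keeper) can still go to p. Fixed point.
From m, successor o is in the attractor (rank 1); the other successor q is not.

o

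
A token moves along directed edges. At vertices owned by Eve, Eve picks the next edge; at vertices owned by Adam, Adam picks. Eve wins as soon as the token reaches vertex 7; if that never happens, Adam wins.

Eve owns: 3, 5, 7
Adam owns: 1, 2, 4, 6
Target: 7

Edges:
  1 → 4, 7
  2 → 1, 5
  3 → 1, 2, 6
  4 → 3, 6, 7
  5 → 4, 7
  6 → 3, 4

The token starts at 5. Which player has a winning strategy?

A0 = {7}
A1: add {5} — 5 (Eve) has 5→7.
A2 = A1; e.g. 1 (Adam) can still go to 4. Fixed point.
5 ∈ A1, so Eve can force the target.

Eve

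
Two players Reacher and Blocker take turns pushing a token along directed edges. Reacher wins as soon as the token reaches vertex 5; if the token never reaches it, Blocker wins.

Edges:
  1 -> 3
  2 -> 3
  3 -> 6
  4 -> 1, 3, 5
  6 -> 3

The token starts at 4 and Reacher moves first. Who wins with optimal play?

Track states (vertex, player-to-move).
A0 = {(5,Reacher), (5,Blocker)}
A1: add {(4,Reacher)}.
(4,Reacher) ∈ A1 ⇒ Reacher forces the target.

Reacher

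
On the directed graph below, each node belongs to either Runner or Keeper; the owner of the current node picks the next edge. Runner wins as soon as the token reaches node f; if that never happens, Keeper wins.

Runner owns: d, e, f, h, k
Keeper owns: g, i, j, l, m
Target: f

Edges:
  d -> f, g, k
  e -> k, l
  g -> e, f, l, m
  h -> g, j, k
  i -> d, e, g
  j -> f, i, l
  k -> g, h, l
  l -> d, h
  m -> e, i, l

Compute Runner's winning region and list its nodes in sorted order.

d, f

A0 = {f}
A1: add {d} — d (Runner) has d→f.
A2 = A1; e.g. e (Runner) has no edge into A1. Fixed point.
Runner's winning region = {d, f}.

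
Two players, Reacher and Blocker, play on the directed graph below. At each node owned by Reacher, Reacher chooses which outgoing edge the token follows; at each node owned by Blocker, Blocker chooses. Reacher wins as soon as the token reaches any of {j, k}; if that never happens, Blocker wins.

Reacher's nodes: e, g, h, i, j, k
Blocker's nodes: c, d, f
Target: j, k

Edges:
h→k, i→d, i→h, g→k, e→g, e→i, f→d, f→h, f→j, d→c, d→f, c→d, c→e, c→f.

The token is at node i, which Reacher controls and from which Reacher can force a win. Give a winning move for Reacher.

h

A0 = {j, k}
A1: add {g, h} — g (Reacher) has g→k; h (Reacher) has h→k.
A2: add {e, i} — e (Reacher) has e→g; i (Reacher) has i→h.
A3 = A2; e.g. c (Blocker) can still go to d. Fixed point.
From i, successor h is in the attractor (rank 1); the other successor d is not.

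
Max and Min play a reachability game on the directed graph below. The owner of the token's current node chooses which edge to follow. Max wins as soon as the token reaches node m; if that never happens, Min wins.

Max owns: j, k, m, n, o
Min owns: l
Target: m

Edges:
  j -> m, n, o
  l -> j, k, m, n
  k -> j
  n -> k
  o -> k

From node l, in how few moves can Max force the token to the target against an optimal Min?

4

A0 = {m}
A1: add {j} — j (Max) has j→m.
A2: add {k} — k (Max) has k→j.
A3: add {n, o} — n (Max) has n→k; o (Max) has o→k.
A4: add {l} — l (Min): all of {j, k, m, n} already in.
A4 = all vertices. Fixed point.
l enters the attractor at level 4, so Max can force the target in 4 moves from there.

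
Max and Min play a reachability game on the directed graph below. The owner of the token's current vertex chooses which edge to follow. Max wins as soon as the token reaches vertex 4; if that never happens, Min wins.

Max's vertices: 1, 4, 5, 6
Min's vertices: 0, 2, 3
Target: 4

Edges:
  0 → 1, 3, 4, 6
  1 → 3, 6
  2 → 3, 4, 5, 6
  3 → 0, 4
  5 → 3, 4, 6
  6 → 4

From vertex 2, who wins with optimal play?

A0 = {4}
A1: add {5, 6} — 5 (Max) has 5→4; 6 (Max) has 6→4.
A2: add {1} — 1 (Max) has 1→6.
A3 = A2; e.g. 0 (Min) can still go to 3. Fixed point.
2 never enters the attractor, so Min can avoid the target forever.

Min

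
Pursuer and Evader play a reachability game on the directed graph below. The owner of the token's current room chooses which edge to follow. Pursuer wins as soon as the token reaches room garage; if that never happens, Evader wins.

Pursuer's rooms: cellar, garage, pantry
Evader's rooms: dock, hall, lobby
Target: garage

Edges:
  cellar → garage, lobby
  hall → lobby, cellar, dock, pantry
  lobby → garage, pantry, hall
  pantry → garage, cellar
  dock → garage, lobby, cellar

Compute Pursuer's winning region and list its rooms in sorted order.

A0 = {garage}
A1: add {cellar, pantry} — cellar (Pursuer) has cellar→garage; pantry (Pursuer) has pantry→garage.
A2 = A1; e.g. lobby (Evader) can still go to hall. Fixed point.
Pursuer's winning region = {cellar, garage, pantry}.

cellar, garage, pantry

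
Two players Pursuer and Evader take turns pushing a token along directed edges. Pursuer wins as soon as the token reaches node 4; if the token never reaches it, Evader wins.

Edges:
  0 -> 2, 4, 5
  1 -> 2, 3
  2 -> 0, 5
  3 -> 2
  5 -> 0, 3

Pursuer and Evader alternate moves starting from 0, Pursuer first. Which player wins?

Pursuer

Track states (vertex, player-to-move).
A0 = {(4,Pursuer), (4,Evader)}
A1: add {(0,Pursuer)}.
(0,Pursuer) ∈ A1 ⇒ Pursuer forces the target.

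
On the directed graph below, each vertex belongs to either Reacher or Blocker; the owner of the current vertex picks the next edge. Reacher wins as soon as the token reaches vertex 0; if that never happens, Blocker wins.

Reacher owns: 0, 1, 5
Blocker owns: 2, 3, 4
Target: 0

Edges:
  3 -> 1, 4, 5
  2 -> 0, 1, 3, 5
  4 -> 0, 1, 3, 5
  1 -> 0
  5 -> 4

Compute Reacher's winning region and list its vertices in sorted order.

A0 = {0}
A1: add {1} — 1 (Reacher) has 1→0.
A2 = A1; e.g. 2 (Blocker) can still go to 3. Fixed point.
Reacher's winning region = {0, 1}.

0, 1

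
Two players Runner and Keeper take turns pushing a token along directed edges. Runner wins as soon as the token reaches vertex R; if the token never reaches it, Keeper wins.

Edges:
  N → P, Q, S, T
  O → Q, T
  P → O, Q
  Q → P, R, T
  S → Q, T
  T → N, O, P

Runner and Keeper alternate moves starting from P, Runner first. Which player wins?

Keeper

Track states (vertex, player-to-move).
A0 = {(R,Runner), (R,Keeper)}
A1: add {(Q,Runner)}.
A2 = A1; e.g. (N,Runner) stays out. (P,Runner) never enters ⇒ Keeper avoids the target.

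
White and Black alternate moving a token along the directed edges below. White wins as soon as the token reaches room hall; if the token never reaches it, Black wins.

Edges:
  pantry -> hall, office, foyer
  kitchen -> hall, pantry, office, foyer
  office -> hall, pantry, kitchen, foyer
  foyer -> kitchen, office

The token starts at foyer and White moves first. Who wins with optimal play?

Track states (vertex, player-to-move).
A0 = {(hall,White), (hall,Black)}
A1: add {(pantry,White), (kitchen,White), (office,White)}.
A2: add {(foyer,Black)}.
A3 = A2; e.g. (pantry,Black) stays out. (foyer,White) never enters ⇒ Black avoids the target.

Black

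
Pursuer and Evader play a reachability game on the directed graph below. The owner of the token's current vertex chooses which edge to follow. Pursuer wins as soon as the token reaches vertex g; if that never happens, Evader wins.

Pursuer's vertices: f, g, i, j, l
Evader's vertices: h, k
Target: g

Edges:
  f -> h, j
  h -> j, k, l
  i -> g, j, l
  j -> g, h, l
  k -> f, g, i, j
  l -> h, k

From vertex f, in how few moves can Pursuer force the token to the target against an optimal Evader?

2

A0 = {g}
A1: add {i, j} — i (Pursuer) has i→g; j (Pursuer) has j→g.
A2: add {f} — f (Pursuer) has f→j.
f enters the attractor at level 2, so Pursuer can force the target in 2 moves from there.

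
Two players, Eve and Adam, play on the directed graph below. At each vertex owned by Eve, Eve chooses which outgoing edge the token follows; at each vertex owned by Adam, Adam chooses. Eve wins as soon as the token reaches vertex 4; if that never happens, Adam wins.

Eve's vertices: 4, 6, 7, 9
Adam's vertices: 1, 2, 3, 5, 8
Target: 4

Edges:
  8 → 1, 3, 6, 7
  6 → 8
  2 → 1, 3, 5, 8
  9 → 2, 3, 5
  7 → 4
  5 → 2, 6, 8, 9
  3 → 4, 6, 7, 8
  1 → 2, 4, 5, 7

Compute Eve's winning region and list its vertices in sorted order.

4, 7

A0 = {4}
A1: add {7} — 7 (Eve) has 7→4.
A2 = A1; e.g. 1 (Adam) can still go to 2. Fixed point.
Eve's winning region = {4, 7}.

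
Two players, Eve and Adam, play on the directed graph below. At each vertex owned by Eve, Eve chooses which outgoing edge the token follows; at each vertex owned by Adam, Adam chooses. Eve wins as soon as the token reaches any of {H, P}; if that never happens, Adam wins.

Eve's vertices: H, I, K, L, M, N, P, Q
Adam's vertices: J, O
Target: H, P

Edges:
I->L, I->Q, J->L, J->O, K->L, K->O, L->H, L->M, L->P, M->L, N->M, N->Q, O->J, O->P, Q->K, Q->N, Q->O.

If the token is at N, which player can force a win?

Eve

A0 = {H, P}
A1: add {L} — L (Eve) has L→H.
A2: add {I, K, M} — I (Eve) has I→L; K (Eve) has K→L; M (Eve) has M→L.
A3: add {N, Q} — N (Eve) has N→M; Q (Eve) has Q→K.
A4 = A3; e.g. J (Adam) can still go to O. Fixed point.
N ∈ A3, so Eve can force the target.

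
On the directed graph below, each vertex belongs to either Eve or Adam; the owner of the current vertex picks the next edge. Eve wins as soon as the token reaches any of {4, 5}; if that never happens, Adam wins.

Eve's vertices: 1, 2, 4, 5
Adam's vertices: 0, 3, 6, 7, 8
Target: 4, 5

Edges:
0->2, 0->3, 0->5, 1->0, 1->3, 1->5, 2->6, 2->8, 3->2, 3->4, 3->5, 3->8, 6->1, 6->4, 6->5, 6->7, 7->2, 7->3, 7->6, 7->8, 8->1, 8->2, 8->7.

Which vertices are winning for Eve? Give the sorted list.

1, 4, 5

A0 = {4, 5}
A1: add {1} — 1 (Eve) has 1→5.
A2 = A1; e.g. 0 (Adam) can still go to 2. Fixed point.
Eve's winning region = {1, 4, 5}.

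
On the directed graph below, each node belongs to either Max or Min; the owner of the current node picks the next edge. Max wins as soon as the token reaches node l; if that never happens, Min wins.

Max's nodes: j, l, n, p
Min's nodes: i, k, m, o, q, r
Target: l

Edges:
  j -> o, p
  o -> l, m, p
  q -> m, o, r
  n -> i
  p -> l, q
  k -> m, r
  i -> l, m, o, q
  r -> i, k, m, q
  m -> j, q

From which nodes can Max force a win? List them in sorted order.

A0 = {l}
A1: add {p} — p (Max) has p→l.
A2: add {j} — j (Max) has j→p.
A3 = A2; e.g. i (Min) can still go to m. Fixed point.
Max's winning region = {j, l, p}.

j, l, p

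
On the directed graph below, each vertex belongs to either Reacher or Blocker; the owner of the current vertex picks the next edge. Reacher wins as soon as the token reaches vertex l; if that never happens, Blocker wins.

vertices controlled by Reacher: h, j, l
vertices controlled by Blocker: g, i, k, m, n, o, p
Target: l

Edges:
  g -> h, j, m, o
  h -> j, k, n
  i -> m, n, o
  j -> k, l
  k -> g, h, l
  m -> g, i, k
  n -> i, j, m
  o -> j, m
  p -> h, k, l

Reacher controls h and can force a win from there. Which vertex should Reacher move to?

j

A0 = {l}
A1: add {j} — j (Reacher) has j→l.
A2: add {h} — h (Reacher) has h→j.
A3 = A2; e.g. g (Blocker) can still go to m. Fixed point.
From h, successor j is in the attractor (rank 1); the other successors k, n are not.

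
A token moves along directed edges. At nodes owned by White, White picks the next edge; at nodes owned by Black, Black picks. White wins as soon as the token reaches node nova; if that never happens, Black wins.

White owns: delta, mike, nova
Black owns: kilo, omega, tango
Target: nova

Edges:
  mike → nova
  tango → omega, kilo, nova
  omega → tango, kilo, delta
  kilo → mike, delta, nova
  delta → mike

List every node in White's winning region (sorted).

A0 = {nova}
A1: add {mike} — mike (White) has mike→nova.
A2: add {delta} — delta (White) has delta→mike.
A3: add {kilo} — kilo (Black): all of {mike, delta, nova} already in.
A4 = A3; e.g. tango (Black) can still go to omega. Fixed point.
White's winning region = {delta, kilo, mike, nova}.

delta, kilo, mike, nova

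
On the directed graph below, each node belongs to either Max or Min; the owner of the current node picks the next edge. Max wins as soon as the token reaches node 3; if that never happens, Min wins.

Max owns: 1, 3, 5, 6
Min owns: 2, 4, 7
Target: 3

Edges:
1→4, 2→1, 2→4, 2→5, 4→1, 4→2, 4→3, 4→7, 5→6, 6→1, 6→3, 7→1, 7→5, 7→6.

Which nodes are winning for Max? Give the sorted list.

3, 5, 6

A0 = {3}
A1: add {6} — 6 (Max) has 6→3.
A2: add {5} — 5 (Max) has 5→6.
A3 = A2; e.g. 1 (Max) has no edge into A2. Fixed point.
Max's winning region = {3, 5, 6}.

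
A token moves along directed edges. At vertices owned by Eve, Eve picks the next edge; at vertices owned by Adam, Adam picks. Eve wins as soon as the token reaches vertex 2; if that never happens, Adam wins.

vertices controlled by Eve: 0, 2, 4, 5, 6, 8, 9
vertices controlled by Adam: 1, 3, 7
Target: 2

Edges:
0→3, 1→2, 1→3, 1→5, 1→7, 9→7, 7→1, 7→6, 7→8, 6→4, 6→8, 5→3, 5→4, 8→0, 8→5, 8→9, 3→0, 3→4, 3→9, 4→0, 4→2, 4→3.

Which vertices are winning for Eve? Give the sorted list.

2, 4, 5, 6, 8

A0 = {2}
A1: add {4} — 4 (Eve) has 4→2.
A2: add {5, 6} — 5 (Eve) has 5→4; 6 (Eve) has 6→4.
A3: add {8} — 8 (Eve) has 8→5.
A4 = A3; e.g. 0 (Eve) has no edge into A3. Fixed point.
Eve's winning region = {2, 4, 5, 6, 8}.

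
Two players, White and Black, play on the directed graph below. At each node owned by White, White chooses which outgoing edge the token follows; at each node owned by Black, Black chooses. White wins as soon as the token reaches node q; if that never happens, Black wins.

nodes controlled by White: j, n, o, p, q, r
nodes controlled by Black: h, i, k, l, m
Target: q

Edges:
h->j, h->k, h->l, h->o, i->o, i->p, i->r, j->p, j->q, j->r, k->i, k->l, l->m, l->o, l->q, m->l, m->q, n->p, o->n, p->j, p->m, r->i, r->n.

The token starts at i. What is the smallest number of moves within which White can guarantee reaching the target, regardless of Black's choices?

5

A0 = {q}
A1: add {j} — j (White) has j→q.
A2: add {p} — p (White) has p→j.
A3: add {n} — n (White) has n→p.
A4: add {o, r} — o (White) has o→n; r (White) has r→n.
A5: add {i} — i (Black): all of {o, p, r} already in.
A6 = A5; e.g. h (Black) can still go to k. Fixed point.
i enters the attractor at level 5, so White can force the target in 5 moves from there.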